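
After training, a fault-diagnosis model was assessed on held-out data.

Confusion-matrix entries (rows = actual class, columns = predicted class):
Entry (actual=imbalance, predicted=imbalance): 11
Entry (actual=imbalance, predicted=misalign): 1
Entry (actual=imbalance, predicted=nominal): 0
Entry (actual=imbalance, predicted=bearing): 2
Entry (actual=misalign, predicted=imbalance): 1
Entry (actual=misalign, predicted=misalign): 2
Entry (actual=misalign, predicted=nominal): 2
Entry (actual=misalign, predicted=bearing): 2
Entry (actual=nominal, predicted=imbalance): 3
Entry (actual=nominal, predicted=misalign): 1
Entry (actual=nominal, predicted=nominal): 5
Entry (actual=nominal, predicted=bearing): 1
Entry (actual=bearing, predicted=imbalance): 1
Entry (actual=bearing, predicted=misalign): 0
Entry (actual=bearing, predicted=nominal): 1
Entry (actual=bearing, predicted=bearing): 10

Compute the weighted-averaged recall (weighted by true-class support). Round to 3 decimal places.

0.651

Per-class recall (TP/(TP+FN)):
  imbalance: TP=11, FN=1+0+2=3 → 11/14 = 0.7857
  misalign: TP=2, FN=1+2+2=5 → 2/7 = 0.2857
  nominal: TP=5, FN=3+1+1=5 → 5/10 = 0.5000
  bearing: TP=10, FN=1+0+1=2 → 10/12 = 0.8333
Weighted-recall = Σ (supportᵢ/N)·recallᵢ with N=43: (14/43)·0.7857 + (7/43)·0.2857 + (10/43)·0.5000 + (12/43)·0.8333 = 0.651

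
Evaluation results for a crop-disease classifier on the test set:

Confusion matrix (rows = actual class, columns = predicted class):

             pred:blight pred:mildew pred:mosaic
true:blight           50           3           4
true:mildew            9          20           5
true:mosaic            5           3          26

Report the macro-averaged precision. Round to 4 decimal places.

0.7644

Per-class precision (TP/(TP+FP)):
  blight: TP=50, FP=9+5=14 → 50/64 = 0.78125
  mildew: TP=20, FP=3+3=6 → 20/26 = 0.76923
  mosaic: TP=26, FP=4+5=9 → 26/35 = 0.74286
Macro-precision = mean = (0.78125 + 0.76923 + 0.74286) / 3 = 0.7644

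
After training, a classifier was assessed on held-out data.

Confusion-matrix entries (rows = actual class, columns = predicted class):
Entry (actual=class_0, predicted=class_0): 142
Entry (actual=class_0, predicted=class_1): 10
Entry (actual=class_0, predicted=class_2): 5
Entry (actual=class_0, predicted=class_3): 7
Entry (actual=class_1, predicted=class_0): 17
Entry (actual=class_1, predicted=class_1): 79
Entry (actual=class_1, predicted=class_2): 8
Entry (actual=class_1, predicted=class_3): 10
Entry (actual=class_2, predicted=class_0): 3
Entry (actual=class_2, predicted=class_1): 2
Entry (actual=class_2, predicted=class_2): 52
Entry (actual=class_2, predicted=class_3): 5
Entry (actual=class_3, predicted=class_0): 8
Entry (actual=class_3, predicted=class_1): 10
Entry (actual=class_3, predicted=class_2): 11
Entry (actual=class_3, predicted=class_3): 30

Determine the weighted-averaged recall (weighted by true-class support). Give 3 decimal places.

0.759

Per-class recall (TP/(TP+FN)):
  class_0: TP=142, FN=10+5+7=22 → 142/164 = 0.8659
  class_1: TP=79, FN=17+8+10=35 → 79/114 = 0.6930
  class_2: TP=52, FN=3+2+5=10 → 52/62 = 0.8387
  class_3: TP=30, FN=8+10+11=29 → 30/59 = 0.5085
Weighted-recall = Σ (supportᵢ/N)·recallᵢ with N=399: (164/399)·0.8659 + (114/399)·0.6930 + (62/399)·0.8387 + (59/399)·0.5085 = 0.759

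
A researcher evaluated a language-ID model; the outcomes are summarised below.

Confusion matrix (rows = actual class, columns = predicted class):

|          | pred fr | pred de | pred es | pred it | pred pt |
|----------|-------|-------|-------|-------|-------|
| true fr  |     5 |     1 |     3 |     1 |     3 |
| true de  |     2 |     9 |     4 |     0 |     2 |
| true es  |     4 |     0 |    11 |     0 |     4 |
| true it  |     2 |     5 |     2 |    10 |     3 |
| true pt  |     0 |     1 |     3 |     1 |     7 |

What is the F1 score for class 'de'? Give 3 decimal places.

One-vs-rest for 'de': TP = diagonal; FP = other classes predicted 'de'; FN = 'de' predicted as other.
F1 score = 2·TP/(2·TP+FP+FN).
de: TP=9, FP=1+0+5+1=7, FN=2+4+0+2=8 → 18/33 = 0.5455

0.545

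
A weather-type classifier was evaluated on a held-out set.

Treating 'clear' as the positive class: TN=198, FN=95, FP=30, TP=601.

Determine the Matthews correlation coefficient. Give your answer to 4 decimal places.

0.6781

MCC = (TP·TN − FP·FN) / √((TP+FP)(TP+FN)(TN+FP)(TN+FN))
Numerator = 601·198 − 30·95 = 116148
Denominator = √(631·696·228·293) = √29338713504 = 171285.4737
MCC = 116148 / 171285.4737 = 0.6781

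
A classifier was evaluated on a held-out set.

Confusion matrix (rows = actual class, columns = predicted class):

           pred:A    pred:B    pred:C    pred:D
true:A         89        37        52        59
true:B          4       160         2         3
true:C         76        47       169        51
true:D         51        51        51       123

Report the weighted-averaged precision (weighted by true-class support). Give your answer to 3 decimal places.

0.530

Per-class precision (TP/(TP+FP)):
  A: TP=89, FP=4+76+51=131 → 89/220 = 0.4045
  B: TP=160, FP=37+47+51=135 → 160/295 = 0.5424
  C: TP=169, FP=52+2+51=105 → 169/274 = 0.6168
  D: TP=123, FP=59+3+51=113 → 123/236 = 0.5212
Weighted-precision = Σ (supportᵢ/N)·precisionᵢ with N=1025: (237/1025)·0.4045 + (169/1025)·0.5424 + (343/1025)·0.6168 + (276/1025)·0.5212 = 0.530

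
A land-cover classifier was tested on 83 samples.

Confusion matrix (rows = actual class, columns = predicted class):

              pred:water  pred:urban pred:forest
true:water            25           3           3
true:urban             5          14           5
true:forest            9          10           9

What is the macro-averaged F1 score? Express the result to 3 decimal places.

0.554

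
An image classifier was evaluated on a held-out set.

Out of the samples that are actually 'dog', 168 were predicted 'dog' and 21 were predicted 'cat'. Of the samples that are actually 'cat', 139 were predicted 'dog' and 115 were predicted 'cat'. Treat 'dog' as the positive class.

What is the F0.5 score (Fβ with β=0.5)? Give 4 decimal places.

0.5928

Fβ = (1+β²)·TP / ((1+β²)·TP + β²·FN + FP), with β²=1/4
= 1.25·168 / (1.25·168 + 0.25·21 + 139) = 0.5928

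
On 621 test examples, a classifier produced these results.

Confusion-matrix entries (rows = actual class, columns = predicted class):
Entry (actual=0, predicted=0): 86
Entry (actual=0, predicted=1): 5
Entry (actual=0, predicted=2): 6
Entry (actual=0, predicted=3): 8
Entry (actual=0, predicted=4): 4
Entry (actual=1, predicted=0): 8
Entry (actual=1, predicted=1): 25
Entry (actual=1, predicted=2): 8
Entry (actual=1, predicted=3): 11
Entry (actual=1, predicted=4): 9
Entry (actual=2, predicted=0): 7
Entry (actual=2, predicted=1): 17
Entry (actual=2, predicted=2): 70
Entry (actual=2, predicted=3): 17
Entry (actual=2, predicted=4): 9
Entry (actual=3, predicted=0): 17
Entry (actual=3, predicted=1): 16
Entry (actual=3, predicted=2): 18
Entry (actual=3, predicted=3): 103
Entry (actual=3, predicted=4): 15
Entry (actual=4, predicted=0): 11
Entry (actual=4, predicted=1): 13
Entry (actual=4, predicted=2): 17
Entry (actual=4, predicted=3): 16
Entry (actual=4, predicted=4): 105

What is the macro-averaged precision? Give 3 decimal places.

0.598

Per-class precision (TP/(TP+FP)):
  0: TP=86, FP=8+7+17+11=43 → 86/129 = 0.6667
  1: TP=25, FP=5+17+16+13=51 → 25/76 = 0.3289
  2: TP=70, FP=6+8+18+17=49 → 70/119 = 0.5882
  3: TP=103, FP=8+11+17+16=52 → 103/155 = 0.6645
  4: TP=105, FP=4+9+9+15=37 → 105/142 = 0.7394
Macro-precision = mean = (0.6667 + 0.3289 + 0.5882 + 0.6645 + 0.7394) / 5 = 0.598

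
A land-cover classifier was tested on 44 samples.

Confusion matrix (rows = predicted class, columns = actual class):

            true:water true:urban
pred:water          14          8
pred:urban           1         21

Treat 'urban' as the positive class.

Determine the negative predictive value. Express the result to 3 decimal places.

0.636

NPV = TN/(TN+FN) = 14/(14+8) = 0.636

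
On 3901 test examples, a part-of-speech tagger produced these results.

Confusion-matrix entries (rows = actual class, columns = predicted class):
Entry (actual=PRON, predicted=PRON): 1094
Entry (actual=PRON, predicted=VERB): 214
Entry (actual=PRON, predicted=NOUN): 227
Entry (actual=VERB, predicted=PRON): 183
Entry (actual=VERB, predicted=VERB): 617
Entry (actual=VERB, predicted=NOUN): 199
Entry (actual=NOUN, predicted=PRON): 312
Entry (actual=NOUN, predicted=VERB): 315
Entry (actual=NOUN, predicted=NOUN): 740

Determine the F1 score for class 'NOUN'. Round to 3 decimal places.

0.584

One-vs-rest for 'NOUN': TP = diagonal; FP = other classes predicted 'NOUN'; FN = 'NOUN' predicted as other.
F1 score = 2·TP/(2·TP+FP+FN).
NOUN: TP=740, FP=227+199=426, FN=312+315=627 → 1480/2533 = 0.5843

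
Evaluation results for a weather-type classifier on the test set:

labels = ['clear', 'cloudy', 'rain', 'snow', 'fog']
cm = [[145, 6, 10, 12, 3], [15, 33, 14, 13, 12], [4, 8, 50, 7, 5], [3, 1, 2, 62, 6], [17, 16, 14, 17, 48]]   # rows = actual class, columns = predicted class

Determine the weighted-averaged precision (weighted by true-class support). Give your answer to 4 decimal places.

Per-class precision (TP/(TP+FP)):
  clear: TP=145, FP=15+4+3+17=39 → 145/184 = 0.78804
  cloudy: TP=33, FP=6+8+1+16=31 → 33/64 = 0.51563
  rain: TP=50, FP=10+14+2+14=40 → 50/90 = 0.55556
  snow: TP=62, FP=12+13+7+17=49 → 62/111 = 0.55856
  fog: TP=48, FP=3+12+5+6=26 → 48/74 = 0.64865
Weighted-precision = Σ (supportᵢ/N)·precisionᵢ with N=523: (176/523)·0.78804 + (87/523)·0.51563 + (74/523)·0.55556 + (74/523)·0.55856 + (112/523)·0.64865 = 0.6475

0.6475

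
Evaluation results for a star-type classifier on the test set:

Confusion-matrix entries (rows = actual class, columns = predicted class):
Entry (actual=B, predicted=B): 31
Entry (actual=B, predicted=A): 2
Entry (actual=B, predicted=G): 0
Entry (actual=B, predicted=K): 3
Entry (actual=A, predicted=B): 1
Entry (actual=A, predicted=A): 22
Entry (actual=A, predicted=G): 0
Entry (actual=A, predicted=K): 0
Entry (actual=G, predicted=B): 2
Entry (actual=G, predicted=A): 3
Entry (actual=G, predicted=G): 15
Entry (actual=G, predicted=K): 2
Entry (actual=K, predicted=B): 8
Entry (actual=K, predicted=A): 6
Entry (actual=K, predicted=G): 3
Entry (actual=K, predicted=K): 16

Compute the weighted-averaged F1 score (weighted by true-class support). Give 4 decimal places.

0.7258

Per-class F1 score (2·TP/(2·TP+FP+FN)):
  B: TP=31, FP=1+2+8=11, FN=2+0+3=5 → 62/78 = 0.79487
  A: TP=22, FP=2+3+6=11, FN=1+0+0=1 → 44/56 = 0.78571
  G: TP=15, FP=0+0+3=3, FN=2+3+2=7 → 30/40 = 0.75000
  K: TP=16, FP=3+0+2=5, FN=8+6+3=17 → 32/54 = 0.59259
Weighted-F1 score = Σ (supportᵢ/N)·F1 scoreᵢ with N=114: (36/114)·0.79487 + (23/114)·0.78571 + (22/114)·0.75000 + (33/114)·0.59259 = 0.7258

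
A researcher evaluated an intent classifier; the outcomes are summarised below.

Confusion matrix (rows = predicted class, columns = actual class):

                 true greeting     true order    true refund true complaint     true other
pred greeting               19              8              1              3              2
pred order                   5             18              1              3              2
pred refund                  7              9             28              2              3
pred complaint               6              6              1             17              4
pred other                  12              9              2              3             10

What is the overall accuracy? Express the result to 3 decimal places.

Accuracy = trace / total = (19+18+28+17+10=92) / 181 = 92/181 = 0.508

0.508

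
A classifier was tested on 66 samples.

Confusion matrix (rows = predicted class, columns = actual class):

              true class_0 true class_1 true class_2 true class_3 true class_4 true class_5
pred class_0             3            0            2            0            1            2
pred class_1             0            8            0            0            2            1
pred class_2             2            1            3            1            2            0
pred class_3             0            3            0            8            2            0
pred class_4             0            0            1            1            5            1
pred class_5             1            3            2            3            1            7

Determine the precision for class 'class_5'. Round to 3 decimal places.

Treat 'class_5' as positive and all other classes as negative.
precision = TP/(TP+FP).
class_5: TP=7, FP=1+3+2+3+1=10 → 7/17 = 0.4118

0.412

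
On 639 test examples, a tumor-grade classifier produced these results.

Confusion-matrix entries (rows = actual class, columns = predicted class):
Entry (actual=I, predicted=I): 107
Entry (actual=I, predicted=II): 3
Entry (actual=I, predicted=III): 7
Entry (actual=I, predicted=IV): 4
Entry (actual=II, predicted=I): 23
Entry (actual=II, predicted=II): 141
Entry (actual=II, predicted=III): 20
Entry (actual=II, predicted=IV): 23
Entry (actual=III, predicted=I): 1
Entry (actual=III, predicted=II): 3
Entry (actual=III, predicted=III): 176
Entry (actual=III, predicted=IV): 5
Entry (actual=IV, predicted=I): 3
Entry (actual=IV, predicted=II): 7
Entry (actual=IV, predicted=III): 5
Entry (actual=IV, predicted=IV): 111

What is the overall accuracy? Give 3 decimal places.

0.837

Accuracy = trace / total = (107+141+176+111=535) / 639 = 535/639 = 0.837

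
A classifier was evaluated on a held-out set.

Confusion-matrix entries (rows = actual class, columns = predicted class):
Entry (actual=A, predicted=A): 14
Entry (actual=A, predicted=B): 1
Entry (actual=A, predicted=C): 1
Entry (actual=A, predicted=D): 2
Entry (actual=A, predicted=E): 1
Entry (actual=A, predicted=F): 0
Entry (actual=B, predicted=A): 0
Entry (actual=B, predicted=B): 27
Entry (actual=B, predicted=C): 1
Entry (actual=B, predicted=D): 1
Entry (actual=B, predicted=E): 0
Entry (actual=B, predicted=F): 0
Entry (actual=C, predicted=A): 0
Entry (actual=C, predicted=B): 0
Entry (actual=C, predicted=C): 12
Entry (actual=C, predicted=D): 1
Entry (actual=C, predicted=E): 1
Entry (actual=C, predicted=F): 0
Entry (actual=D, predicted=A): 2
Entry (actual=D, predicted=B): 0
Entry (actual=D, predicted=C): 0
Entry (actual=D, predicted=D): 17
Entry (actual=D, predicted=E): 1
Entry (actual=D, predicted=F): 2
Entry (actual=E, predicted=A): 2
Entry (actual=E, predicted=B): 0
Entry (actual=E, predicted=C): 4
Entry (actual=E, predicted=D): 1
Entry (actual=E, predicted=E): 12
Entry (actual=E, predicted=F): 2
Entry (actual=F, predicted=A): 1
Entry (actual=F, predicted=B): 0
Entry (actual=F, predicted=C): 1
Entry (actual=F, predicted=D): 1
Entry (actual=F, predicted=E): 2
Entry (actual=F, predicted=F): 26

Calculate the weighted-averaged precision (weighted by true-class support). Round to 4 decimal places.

0.7997

Per-class precision (TP/(TP+FP)):
  A: TP=14, FP=0+0+2+2+1=5 → 14/19 = 0.73684
  B: TP=27, FP=1+0+0+0+0=1 → 27/28 = 0.96429
  C: TP=12, FP=1+1+0+4+1=7 → 12/19 = 0.63158
  D: TP=17, FP=2+1+1+1+1=6 → 17/23 = 0.73913
  E: TP=12, FP=1+0+1+1+2=5 → 12/17 = 0.70588
  F: TP=26, FP=0+0+0+2+2=4 → 26/30 = 0.86667
Weighted-precision = Σ (supportᵢ/N)·precisionᵢ with N=136: (19/136)·0.73684 + (29/136)·0.96429 + (14/136)·0.63158 + (22/136)·0.73913 + (21/136)·0.70588 + (31/136)·0.86667 = 0.7997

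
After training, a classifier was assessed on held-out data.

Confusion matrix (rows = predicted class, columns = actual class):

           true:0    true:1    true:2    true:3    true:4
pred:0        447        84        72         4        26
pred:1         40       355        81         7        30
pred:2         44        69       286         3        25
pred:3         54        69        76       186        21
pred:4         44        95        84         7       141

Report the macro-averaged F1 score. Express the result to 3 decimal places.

Per-class F1 score (2·TP/(2·TP+FP+FN)):
  0: TP=447, FP=84+72+4+26=186, FN=40+44+54+44=182 → 894/1262 = 0.7084
  1: TP=355, FP=40+81+7+30=158, FN=84+69+69+95=317 → 710/1185 = 0.5992
  2: TP=286, FP=44+69+3+25=141, FN=72+81+76+84=313 → 572/1026 = 0.5575
  3: TP=186, FP=54+69+76+21=220, FN=4+7+3+7=21 → 372/613 = 0.6069
  4: TP=141, FP=44+95+84+7=230, FN=26+30+25+21=102 → 282/614 = 0.4593
Macro-F1 score = mean = (0.7084 + 0.5992 + 0.5575 + 0.6069 + 0.4593) / 5 = 0.586

0.586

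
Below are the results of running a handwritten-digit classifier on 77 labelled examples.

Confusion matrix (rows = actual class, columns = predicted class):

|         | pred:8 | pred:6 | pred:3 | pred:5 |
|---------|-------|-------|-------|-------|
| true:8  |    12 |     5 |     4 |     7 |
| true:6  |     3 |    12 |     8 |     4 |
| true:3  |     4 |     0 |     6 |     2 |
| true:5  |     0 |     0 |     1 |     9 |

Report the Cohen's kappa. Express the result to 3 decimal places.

0.348

Observed agreement pₒ = trace/N = 39/77 = 0.5065
Expected agreement pₑ = Σ (rowᵢ·colᵢ)/N² = (28·19 + 27·17 + 12·19 + 10·22)/77² = 0.2427
κ = (pₒ − pₑ)/(1 − pₑ) = (0.5065 − 0.2427)/(1 − 0.2427) = 0.348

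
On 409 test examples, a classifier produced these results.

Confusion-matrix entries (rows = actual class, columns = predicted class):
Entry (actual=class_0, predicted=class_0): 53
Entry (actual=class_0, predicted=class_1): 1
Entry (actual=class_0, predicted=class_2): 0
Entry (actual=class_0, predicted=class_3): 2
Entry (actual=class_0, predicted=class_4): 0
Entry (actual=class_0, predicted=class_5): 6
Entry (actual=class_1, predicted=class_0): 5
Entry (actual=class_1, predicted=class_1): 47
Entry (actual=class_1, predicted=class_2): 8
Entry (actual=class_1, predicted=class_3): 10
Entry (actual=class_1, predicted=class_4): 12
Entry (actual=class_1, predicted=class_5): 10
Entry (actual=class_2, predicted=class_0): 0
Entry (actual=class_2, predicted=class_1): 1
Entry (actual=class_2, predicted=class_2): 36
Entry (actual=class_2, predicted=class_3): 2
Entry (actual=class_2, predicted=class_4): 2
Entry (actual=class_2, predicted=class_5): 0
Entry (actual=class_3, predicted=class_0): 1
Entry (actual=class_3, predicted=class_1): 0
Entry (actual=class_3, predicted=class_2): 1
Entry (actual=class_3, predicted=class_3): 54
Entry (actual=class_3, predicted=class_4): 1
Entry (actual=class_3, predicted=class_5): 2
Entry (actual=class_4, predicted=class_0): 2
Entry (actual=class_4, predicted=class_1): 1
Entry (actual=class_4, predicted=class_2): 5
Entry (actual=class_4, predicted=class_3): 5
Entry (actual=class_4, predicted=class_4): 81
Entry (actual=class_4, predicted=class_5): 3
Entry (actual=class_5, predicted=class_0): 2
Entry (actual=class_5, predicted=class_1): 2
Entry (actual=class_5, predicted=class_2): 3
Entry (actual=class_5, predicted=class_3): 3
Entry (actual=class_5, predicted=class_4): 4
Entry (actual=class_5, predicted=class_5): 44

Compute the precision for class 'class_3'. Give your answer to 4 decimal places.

precision = TP/(TP+FP).
class_3: TP=54, FP=2+10+2+5+3=22 → 54/76 = 0.71053

0.7105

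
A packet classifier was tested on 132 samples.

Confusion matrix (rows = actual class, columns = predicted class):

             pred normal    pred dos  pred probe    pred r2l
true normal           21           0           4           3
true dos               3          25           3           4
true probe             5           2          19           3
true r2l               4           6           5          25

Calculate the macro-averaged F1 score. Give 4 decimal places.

0.6810

Per-class F1 score (2·TP/(2·TP+FP+FN)):
  normal: TP=21, FP=3+5+4=12, FN=0+4+3=7 → 42/61 = 0.68852
  dos: TP=25, FP=0+2+6=8, FN=3+3+4=10 → 50/68 = 0.73529
  probe: TP=19, FP=4+3+5=12, FN=5+2+3=10 → 38/60 = 0.63333
  r2l: TP=25, FP=3+4+3=10, FN=4+6+5=15 → 50/75 = 0.66667
Macro-F1 score = mean = (0.68852 + 0.73529 + 0.63333 + 0.66667) / 4 = 0.6810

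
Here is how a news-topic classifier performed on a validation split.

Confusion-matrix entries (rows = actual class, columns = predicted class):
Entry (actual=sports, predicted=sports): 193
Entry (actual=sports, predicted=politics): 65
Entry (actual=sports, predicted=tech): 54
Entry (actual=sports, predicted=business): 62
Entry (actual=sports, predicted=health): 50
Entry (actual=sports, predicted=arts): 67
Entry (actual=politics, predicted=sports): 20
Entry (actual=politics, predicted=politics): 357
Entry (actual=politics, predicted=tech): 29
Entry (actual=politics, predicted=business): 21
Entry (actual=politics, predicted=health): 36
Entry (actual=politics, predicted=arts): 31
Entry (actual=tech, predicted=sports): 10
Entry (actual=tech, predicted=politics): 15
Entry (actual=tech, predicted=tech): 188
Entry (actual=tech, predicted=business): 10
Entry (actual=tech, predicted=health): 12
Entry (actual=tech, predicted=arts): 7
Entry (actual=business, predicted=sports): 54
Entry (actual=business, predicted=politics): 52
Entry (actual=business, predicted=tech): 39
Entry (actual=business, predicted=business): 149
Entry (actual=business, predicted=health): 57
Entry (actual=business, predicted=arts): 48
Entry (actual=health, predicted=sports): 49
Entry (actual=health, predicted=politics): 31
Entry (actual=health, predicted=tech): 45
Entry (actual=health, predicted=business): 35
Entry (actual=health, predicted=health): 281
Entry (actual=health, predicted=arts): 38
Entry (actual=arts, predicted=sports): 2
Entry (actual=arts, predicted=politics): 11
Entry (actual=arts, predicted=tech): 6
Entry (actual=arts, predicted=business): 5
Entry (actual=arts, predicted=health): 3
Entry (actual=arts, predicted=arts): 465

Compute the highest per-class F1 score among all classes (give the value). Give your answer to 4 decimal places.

0.8101

Per-class F1 score (2·TP/(2·TP+FP+FN)):
  sports: TP=193, FP=20+10+54+49+2=135, FN=65+54+62+50+67=298 → 386/819 = 0.47131
  politics: TP=357, FP=65+15+52+31+11=174, FN=20+29+21+36+31=137 → 714/1025 = 0.69659
  tech: TP=188, FP=54+29+39+45+6=173, FN=10+15+10+12+7=54 → 376/603 = 0.62355
  business: TP=149, FP=62+21+10+35+5=133, FN=54+52+39+57+48=250 → 298/681 = 0.43759
  health: TP=281, FP=50+36+12+57+3=158, FN=49+31+45+35+38=198 → 562/918 = 0.61220
  arts: TP=465, FP=67+31+7+48+38=191, FN=2+11+6+5+3=27 → 930/1148 = 0.81010
Highest is class 'arts' with F1 score = 0.8101.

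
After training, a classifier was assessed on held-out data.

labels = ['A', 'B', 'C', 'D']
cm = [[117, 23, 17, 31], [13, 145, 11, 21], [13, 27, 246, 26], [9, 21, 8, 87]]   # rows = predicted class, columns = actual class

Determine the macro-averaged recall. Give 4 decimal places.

0.7102

Per-class recall (TP/(TP+FN)):
  A: TP=117, FN=13+13+9=35 → 117/152 = 0.76974
  B: TP=145, FN=23+27+21=71 → 145/216 = 0.67130
  C: TP=246, FN=17+11+8=36 → 246/282 = 0.87234
  D: TP=87, FN=31+21+26=78 → 87/165 = 0.52727
Macro-recall = mean = (0.76974 + 0.67130 + 0.87234 + 0.52727) / 4 = 0.7102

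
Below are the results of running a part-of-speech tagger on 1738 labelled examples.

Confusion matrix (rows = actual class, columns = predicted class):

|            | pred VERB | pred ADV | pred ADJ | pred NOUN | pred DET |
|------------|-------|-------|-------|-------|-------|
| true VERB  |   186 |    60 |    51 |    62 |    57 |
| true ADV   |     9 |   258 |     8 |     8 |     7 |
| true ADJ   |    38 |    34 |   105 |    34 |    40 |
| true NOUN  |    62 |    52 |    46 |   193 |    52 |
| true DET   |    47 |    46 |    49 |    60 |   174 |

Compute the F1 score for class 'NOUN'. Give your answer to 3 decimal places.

0.507

One-vs-rest for 'NOUN': TP = diagonal; FP = other classes predicted 'NOUN'; FN = 'NOUN' predicted as other.
F1 score = 2·TP/(2·TP+FP+FN).
NOUN: TP=193, FP=62+8+34+60=164, FN=62+52+46+52=212 → 386/762 = 0.5066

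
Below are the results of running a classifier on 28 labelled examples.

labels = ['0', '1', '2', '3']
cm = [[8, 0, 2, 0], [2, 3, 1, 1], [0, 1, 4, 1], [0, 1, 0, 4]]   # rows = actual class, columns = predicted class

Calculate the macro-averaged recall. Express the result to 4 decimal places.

0.6738

Per-class recall (TP/(TP+FN)):
  0: TP=8, FN=0+2+0=2 → 8/10 = 0.80000
  1: TP=3, FN=2+1+1=4 → 3/7 = 0.42857
  2: TP=4, FN=0+1+1=2 → 4/6 = 0.66667
  3: TP=4, FN=0+1+0=1 → 4/5 = 0.80000
Macro-recall = mean = (0.80000 + 0.42857 + 0.66667 + 0.80000) / 4 = 0.6738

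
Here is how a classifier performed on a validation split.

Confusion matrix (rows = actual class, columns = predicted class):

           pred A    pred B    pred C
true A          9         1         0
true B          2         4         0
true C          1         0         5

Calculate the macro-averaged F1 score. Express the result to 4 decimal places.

0.8182

Per-class F1 score (2·TP/(2·TP+FP+FN)):
  A: TP=9, FP=2+1=3, FN=1+0=1 → 18/22 = 0.81818
  B: TP=4, FP=1+0=1, FN=2+0=2 → 8/11 = 0.72727
  C: TP=5, FP=0+0=0, FN=1+0=1 → 10/11 = 0.90909
Macro-F1 score = mean = (0.81818 + 0.72727 + 0.90909) / 3 = 0.8182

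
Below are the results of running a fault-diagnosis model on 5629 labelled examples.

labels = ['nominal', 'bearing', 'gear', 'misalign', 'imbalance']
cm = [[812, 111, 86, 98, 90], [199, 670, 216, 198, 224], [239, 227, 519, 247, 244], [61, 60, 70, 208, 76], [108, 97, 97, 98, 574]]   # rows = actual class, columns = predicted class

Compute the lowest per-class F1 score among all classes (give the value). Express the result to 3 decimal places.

Per-class F1 score (2·TP/(2·TP+FP+FN)):
  nominal: TP=812, FP=199+239+61+108=607, FN=111+86+98+90=385 → 1624/2616 = 0.6208
  bearing: TP=670, FP=111+227+60+97=495, FN=199+216+198+224=837 → 1340/2672 = 0.5015
  gear: TP=519, FP=86+216+70+97=469, FN=239+227+247+244=957 → 1038/2464 = 0.4213
  misalign: TP=208, FP=98+198+247+98=641, FN=61+60+70+76=267 → 416/1324 = 0.3142
  imbalance: TP=574, FP=90+224+244+76=634, FN=108+97+97+98=400 → 1148/2182 = 0.5261
Lowest is class 'misalign' with F1 score = 0.314.

0.314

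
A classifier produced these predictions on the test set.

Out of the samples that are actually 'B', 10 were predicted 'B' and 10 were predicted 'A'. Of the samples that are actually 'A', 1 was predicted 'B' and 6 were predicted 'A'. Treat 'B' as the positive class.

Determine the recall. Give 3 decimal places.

0.500

Recall = TP/(TP+FN) = 10/(10+10) = 10/20 = 0.500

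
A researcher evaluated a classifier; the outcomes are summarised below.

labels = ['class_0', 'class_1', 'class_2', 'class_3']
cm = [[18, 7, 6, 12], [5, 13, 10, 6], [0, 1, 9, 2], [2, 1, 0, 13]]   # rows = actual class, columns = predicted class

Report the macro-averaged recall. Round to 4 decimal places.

0.5909

Per-class recall (TP/(TP+FN)):
  class_0: TP=18, FN=7+6+12=25 → 18/43 = 0.41860
  class_1: TP=13, FN=5+10+6=21 → 13/34 = 0.38235
  class_2: TP=9, FN=0+1+2=3 → 9/12 = 0.75000
  class_3: TP=13, FN=2+1+0=3 → 13/16 = 0.81250
Macro-recall = mean = (0.41860 + 0.38235 + 0.75000 + 0.81250) / 4 = 0.5909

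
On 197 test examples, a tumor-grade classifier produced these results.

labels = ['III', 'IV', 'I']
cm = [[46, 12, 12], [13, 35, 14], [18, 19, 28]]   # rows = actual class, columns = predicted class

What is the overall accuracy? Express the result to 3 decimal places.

0.553

Accuracy = trace / total = (46+35+28=109) / 197 = 109/197 = 0.553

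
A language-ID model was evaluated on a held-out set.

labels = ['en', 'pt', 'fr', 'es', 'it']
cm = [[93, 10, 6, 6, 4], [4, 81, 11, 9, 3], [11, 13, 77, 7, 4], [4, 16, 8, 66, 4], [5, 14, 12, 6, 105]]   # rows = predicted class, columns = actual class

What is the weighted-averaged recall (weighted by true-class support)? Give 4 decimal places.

0.7288

Per-class recall (TP/(TP+FN)):
  en: TP=93, FN=4+11+4+5=24 → 93/117 = 0.79487
  pt: TP=81, FN=10+13+16+14=53 → 81/134 = 0.60448
  fr: TP=77, FN=6+11+8+12=37 → 77/114 = 0.67544
  es: TP=66, FN=6+9+7+6=28 → 66/94 = 0.70213
  it: TP=105, FN=4+3+4+4=15 → 105/120 = 0.87500
Weighted-recall = Σ (supportᵢ/N)·recallᵢ with N=579: (117/579)·0.79487 + (134/579)·0.60448 + (114/579)·0.67544 + (94/579)·0.70213 + (120/579)·0.87500 = 0.7288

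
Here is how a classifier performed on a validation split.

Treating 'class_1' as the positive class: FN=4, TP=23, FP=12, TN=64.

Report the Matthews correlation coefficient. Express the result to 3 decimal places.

MCC = (TP·TN − FP·FN) / √((TP+FP)(TP+FN)(TN+FP)(TN+FN))
Numerator = 23·64 − 12·4 = 1424
Denominator = √(35·27·76·68) = √4883760 = 2209.9231
MCC = 1424 / 2209.9231 = 0.644

0.644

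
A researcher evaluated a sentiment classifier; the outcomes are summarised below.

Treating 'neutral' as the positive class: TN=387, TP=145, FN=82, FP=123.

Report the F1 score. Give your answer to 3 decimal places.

Precision = TP/(TP+FP) = 145/268 = 0.5410
Recall = TP/(TP+FN) = 145/227 = 0.6388
F1 = 2·TP/(2·TP+FP+FN) = 290/495 = 0.586

0.586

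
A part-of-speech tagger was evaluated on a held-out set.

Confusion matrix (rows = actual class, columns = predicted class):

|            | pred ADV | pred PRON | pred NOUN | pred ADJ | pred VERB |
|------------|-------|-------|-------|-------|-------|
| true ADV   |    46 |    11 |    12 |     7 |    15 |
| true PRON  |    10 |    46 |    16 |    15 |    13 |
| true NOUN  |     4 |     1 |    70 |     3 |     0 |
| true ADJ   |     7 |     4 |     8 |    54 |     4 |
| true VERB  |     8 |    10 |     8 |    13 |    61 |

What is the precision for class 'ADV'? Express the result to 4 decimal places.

0.6133

Treat 'ADV' as positive and all other classes as negative.
precision = TP/(TP+FP).
ADV: TP=46, FP=10+4+7+8=29 → 46/75 = 0.61333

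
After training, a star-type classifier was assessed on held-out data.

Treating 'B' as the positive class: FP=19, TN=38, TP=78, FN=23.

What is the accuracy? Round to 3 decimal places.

0.734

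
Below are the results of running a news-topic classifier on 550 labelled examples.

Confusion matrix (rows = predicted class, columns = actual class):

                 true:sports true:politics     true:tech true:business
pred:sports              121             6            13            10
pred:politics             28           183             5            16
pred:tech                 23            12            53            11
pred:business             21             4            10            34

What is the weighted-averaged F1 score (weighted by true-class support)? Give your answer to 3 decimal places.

Per-class F1 score (2·TP/(2·TP+FP+FN)):
  sports: TP=121, FP=6+13+10=29, FN=28+23+21=72 → 242/343 = 0.7055
  politics: TP=183, FP=28+5+16=49, FN=6+12+4=22 → 366/437 = 0.8375
  tech: TP=53, FP=23+12+11=46, FN=13+5+10=28 → 106/180 = 0.5889
  business: TP=34, FP=21+4+10=35, FN=10+16+11=37 → 68/140 = 0.4857
Weighted-F1 score = Σ (supportᵢ/N)·F1 scoreᵢ with N=550: (193/550)·0.7055 + (205/550)·0.8375 + (81/550)·0.5889 + (71/550)·0.4857 = 0.709

0.709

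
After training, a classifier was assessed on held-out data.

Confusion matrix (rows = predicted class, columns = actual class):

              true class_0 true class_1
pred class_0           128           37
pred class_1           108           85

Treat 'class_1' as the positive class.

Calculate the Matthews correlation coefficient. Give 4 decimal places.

MCC = (TP·TN − FP·FN) / √((TP+FP)(TP+FN)(TN+FP)(TN+FN))
Numerator = 85·128 − 108·37 = 6884
Denominator = √(193·122·236·165) = √916881240 = 30280.0469
MCC = 6884 / 30280.0469 = 0.2273

0.2273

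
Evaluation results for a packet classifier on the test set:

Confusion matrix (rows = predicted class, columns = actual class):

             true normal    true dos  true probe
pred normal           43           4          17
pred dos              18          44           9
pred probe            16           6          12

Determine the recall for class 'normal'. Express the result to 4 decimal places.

0.5584

Take TP from the diagonal, FP from the rest of the 'normal' prediction marginal, FN from the rest of the 'normal' actual marginal.
recall = TP/(TP+FN).
normal: TP=43, FN=18+16=34 → 43/77 = 0.55844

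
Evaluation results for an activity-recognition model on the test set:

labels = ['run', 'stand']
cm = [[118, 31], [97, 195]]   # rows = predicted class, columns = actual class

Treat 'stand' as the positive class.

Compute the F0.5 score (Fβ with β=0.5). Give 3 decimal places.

0.699

Fβ = (1+β²)·TP / ((1+β²)·TP + β²·FN + FP), with β²=1/4
= 1.25·195 / (1.25·195 + 0.25·31 + 97) = 0.699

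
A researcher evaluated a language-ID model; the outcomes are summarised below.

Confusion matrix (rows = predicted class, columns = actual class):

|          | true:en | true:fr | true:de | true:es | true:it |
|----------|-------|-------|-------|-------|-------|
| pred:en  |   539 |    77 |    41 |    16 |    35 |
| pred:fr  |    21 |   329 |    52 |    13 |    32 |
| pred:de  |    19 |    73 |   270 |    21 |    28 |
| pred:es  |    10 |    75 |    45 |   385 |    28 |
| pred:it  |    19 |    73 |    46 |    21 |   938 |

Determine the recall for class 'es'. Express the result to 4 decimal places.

0.8443

recall = TP/(TP+FN).
es: TP=385, FN=16+13+21+21=71 → 385/456 = 0.84430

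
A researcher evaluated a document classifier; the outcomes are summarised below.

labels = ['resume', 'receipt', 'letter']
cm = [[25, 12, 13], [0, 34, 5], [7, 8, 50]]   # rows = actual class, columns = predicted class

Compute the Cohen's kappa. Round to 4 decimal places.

Observed agreement pₒ = trace/N = 109/154 = 0.70779
Expected agreement pₑ = Σ (rowᵢ·colᵢ)/N² = (50·32 + 39·54 + 65·68)/154² = 0.34264
κ = (pₒ − pₑ)/(1 − pₑ) = (0.70779 − 0.34264)/(1 − 0.34264) = 0.5555

0.5555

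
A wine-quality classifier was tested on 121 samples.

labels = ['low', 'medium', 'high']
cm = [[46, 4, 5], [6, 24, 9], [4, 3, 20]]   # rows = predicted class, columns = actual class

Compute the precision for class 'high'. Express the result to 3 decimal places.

0.741

Take TP from the diagonal, FP from the rest of the 'high' prediction marginal, FN from the rest of the 'high' actual marginal.
precision = TP/(TP+FP).
high: TP=20, FP=4+3=7 → 20/27 = 0.7407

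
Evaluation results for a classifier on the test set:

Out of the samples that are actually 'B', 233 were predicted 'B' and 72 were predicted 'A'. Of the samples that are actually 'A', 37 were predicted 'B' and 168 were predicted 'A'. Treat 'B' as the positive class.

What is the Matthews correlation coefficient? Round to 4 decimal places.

0.5731

MCC = (TP·TN − FP·FN) / √((TP+FP)(TP+FN)(TN+FP)(TN+FN))
Numerator = 233·168 − 37·72 = 36480
Denominator = √(270·305·205·240) = √4051620000 = 63652.3370
MCC = 36480 / 63652.3370 = 0.5731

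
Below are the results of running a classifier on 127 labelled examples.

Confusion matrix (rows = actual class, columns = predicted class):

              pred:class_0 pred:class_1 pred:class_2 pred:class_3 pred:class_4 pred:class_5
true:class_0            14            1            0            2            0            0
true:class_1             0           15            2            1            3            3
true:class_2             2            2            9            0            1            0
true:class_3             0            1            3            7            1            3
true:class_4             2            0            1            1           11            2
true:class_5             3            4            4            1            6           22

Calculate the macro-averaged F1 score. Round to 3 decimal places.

0.605

Per-class F1 score (2·TP/(2·TP+FP+FN)):
  class_0: TP=14, FP=0+2+0+2+3=7, FN=1+0+2+0+0=3 → 28/38 = 0.7368
  class_1: TP=15, FP=1+2+1+0+4=8, FN=0+2+1+3+3=9 → 30/47 = 0.6383
  class_2: TP=9, FP=0+2+3+1+4=10, FN=2+2+0+1+0=5 → 18/33 = 0.5455
  class_3: TP=7, FP=2+1+0+1+1=5, FN=0+1+3+1+3=8 → 14/27 = 0.5185
  class_4: TP=11, FP=0+3+1+1+6=11, FN=2+0+1+1+2=6 → 22/39 = 0.5641
  class_5: TP=22, FP=0+3+0+3+2=8, FN=3+4+4+1+6=18 → 44/70 = 0.6286
Macro-F1 score = mean = (0.7368 + 0.6383 + 0.5455 + 0.5185 + 0.5641 + 0.6286) / 6 = 0.605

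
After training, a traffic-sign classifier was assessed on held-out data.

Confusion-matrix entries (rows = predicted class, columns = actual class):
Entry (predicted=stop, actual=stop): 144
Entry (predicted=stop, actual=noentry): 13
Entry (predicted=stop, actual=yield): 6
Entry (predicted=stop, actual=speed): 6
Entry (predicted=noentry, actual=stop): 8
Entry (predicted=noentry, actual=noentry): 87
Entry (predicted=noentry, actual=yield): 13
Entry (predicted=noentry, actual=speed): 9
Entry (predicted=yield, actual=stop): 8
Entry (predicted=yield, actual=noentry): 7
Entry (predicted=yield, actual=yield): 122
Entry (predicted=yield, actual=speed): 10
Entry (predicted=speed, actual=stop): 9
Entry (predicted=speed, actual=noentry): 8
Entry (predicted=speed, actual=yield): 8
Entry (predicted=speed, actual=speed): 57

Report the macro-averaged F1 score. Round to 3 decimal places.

0.780

Per-class F1 score (2·TP/(2·TP+FP+FN)):
  stop: TP=144, FP=13+6+6=25, FN=8+8+9=25 → 288/338 = 0.8521
  noentry: TP=87, FP=8+13+9=30, FN=13+7+8=28 → 174/232 = 0.7500
  yield: TP=122, FP=8+7+10=25, FN=6+13+8=27 → 244/296 = 0.8243
  speed: TP=57, FP=9+8+8=25, FN=6+9+10=25 → 114/164 = 0.6951
Macro-F1 score = mean = (0.8521 + 0.7500 + 0.8243 + 0.6951) / 4 = 0.780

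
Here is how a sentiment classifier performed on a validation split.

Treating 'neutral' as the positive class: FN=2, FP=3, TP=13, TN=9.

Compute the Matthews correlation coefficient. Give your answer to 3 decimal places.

MCC = (TP·TN − FP·FN) / √((TP+FP)(TP+FN)(TN+FP)(TN+FN))
Numerator = 13·9 − 3·2 = 111
Denominator = √(16·15·12·11) = √31680 = 177.9888
MCC = 111 / 177.9888 = 0.624

0.624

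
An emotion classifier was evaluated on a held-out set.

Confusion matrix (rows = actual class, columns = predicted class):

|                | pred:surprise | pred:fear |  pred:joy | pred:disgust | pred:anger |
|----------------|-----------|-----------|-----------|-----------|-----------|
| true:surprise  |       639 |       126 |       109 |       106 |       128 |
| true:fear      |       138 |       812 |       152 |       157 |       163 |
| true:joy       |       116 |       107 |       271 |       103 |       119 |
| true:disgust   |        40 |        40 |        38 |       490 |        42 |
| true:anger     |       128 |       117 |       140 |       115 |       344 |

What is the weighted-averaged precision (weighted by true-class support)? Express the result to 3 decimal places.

Per-class precision (TP/(TP+FP)):
  surprise: TP=639, FP=138+116+40+128=422 → 639/1061 = 0.6023
  fear: TP=812, FP=126+107+40+117=390 → 812/1202 = 0.6755
  joy: TP=271, FP=109+152+38+140=439 → 271/710 = 0.3817
  disgust: TP=490, FP=106+157+103+115=481 → 490/971 = 0.5046
  anger: TP=344, FP=128+163+119+42=452 → 344/796 = 0.4322
Weighted-precision = Σ (supportᵢ/N)·precisionᵢ with N=4740: (1108/4740)·0.6023 + (1422/4740)·0.6755 + (716/4740)·0.3817 + (650/4740)·0.5046 + (844/4740)·0.4322 = 0.547

0.547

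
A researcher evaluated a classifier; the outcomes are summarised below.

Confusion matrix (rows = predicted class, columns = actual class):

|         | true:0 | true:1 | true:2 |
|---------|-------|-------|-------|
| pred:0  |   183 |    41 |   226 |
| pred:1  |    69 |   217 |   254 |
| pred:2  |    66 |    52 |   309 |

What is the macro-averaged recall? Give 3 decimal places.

Per-class recall (TP/(TP+FN)):
  0: TP=183, FN=69+66=135 → 183/318 = 0.5755
  1: TP=217, FN=41+52=93 → 217/310 = 0.7000
  2: TP=309, FN=226+254=480 → 309/789 = 0.3916
Macro-recall = mean = (0.5755 + 0.7000 + 0.3916) / 3 = 0.556

0.556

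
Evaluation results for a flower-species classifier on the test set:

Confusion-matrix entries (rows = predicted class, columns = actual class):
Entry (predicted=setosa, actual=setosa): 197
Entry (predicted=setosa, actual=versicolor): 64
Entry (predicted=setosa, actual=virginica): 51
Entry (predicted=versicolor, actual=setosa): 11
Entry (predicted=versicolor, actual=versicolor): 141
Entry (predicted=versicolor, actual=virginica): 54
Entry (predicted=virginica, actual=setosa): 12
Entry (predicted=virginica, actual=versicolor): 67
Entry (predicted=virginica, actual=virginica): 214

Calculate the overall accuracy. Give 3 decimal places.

Accuracy = trace / total = (197+141+214=552) / 811 = 552/811 = 0.681

0.681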